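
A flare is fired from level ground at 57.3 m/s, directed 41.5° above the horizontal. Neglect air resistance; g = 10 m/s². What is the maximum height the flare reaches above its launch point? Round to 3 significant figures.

72.1 m

Vertical component of launch velocity: v_y = 57.3 sin 41.5° = 37.97 m/s.
At the highest point the vertical velocity is zero, so v_y² = 2 g h_max.
h_max = (37.97)² / (2 × 10) = 1442 / 20.00 = 72.1 m.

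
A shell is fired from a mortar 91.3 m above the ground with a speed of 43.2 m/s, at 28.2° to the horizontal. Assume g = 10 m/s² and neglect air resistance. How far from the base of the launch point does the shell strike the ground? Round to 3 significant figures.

258 m

Components: v_x = 43.2 cos 28.2° = 38.07 m/s, v_y = 43.2 sin 28.2° = 20.41 m/s.
Vertical: 0 = 91.3 + 20.41 t − ½(10) t² ⇒ 5.000 t² − 20.41 t − 91.3 = 0.
t = [20.41 + √(416.6 + 1826)] / 10.00 = 6.777 s.
Horizontal: R = v_x · t = 38.07 × 6.777 = 258 m.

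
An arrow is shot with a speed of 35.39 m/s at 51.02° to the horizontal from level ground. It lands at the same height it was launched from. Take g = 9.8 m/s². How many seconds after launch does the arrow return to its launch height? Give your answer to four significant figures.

Vertical component: v_y = 35.39 sin 51.02° = 27.511 m/s.
For a projectile landing at launch height, time of flight is t = 2 v_y / g = 2 × 27.511 / 9.8 = 5.614 s.

5.614 s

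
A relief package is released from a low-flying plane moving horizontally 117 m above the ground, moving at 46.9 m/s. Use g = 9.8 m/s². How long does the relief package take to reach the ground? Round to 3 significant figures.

The horizontal speed doesn't affect the fall. With v_y0 = 0, h = ½ g t².
t = √(2 × 117 / 9.8) = √23.88 = 4.89 s.

4.89 s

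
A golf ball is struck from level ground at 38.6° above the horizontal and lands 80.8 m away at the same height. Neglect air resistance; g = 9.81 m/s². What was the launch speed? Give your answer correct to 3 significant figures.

28.5 m/s

On level ground, R = v₀² sin(2θ) / g, so v₀ = √(R g / sin 2θ).
sin(2 × 38.6°) = 0.9751.
v₀ = √(80.8 × 9.81 / 0.9751) = √812.9 = 28.5 m/s.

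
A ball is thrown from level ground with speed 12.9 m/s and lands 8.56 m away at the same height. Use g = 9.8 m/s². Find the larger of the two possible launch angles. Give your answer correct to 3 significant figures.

Level-ground range: R = v₀² sin(2θ)/g ⇒ sin 2θ = R g / v₀² = 8.56×9.8/12.9² = 0.5041.
2θ = arcsin(0.5041) = 30.27° or 180° − 30.27° = 149.73°.
So θ = 15.1° or θ = 74.9°.

74.9°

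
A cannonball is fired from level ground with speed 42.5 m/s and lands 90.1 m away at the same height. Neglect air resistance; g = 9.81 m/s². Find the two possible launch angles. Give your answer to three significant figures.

14.6° and 75.4°

Level-ground range: R = v₀² sin(2θ)/g ⇒ sin 2θ = R g / v₀² = 90.1×9.81/42.5² = 0.4893.
2θ = arcsin(0.4893) = 29.29° or 180° − 29.29° = 150.71°.
So θ = 14.6° or θ = 75.4°.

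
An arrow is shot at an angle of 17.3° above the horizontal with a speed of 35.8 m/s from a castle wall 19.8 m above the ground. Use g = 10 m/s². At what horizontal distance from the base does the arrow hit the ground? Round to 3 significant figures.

114 m

Components: v_x = 35.8 cos 17.3° = 34.18 m/s, v_y = 35.8 sin 17.3° = 10.65 m/s.
Vertical: 0 = 19.8 + 10.65 t − ½(10) t² ⇒ 5.000 t² − 10.65 t − 19.8 = 0.
t = [10.65 + √(113.4 + 396.0)] / 10.00 = 3.322 s.
Horizontal: R = v_x · t = 34.18 × 3.322 = 114 m.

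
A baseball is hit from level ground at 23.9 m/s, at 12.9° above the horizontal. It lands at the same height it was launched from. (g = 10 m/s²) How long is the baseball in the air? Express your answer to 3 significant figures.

1.07 s

Vertical component: v_y = 23.9 sin 12.9° = 5.336 m/s.
For a projectile landing at launch height, time of flight is t = 2 v_y / g = 2 × 5.336 / 10 = 1.07 s.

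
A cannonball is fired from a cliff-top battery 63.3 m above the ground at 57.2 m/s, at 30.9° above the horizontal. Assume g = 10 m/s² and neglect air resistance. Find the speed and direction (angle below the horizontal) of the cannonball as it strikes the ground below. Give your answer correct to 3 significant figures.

67.4 m/s at 43.2° below the horizontal

v_x = 57.2 cos 30.9° = 49.08 m/s (constant).
|v_y| at impact = √((29.37)² + 2×10×63.3) = 46.14 m/s.
Speed = √(49.08² + 46.14²) = 67.4 m/s; angle = arctan(46.14/49.08) = 43.2° below horizontal.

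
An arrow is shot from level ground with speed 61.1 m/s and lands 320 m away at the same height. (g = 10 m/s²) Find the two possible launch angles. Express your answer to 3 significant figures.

Level-ground range: R = v₀² sin(2θ)/g ⇒ sin 2θ = R g / v₀² = 320×10/61.1² = 0.8572.
2θ = arcsin(0.8572) = 59.00° or 180° − 59.00° = 121.00°.
So θ = 29.5° or θ = 60.5°.

29.5° and 60.5°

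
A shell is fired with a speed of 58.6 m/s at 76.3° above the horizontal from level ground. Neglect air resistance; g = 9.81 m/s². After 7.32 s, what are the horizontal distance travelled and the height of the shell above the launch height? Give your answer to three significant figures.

x = 102 m, y = 154 m

v_x = 58.6 cos 76.3° = 13.88 m/s; v_y0 = 58.6 sin 76.3° = 56.93 m/s.
x = v_x t = 13.88 × 7.32 = 102 m.
y = v_y0 t − ½ g t² = 56.93×7.32 − 4.905×7.32² = 154 m.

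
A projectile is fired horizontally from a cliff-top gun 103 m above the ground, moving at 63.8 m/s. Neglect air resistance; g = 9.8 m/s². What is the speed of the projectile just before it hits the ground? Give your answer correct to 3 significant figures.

78.0 m/s

Fall time: t = √(2 × 103 / 9.8) = 4.585 s.
At impact: v_x = 63.8 m/s (unchanged), v_y = g t = 9.8 × 4.585 = 44.93 m/s.
Speed = √(v_x² + v_y²) = √(4070 + 2019) = 78.0 m/s.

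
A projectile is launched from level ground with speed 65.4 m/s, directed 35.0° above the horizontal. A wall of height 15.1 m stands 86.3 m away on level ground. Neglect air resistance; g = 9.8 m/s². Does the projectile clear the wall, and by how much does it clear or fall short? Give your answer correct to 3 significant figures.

v_x = 65.4 cos 35.0° = 53.57 m/s; v_y0 = 65.4 sin 35.0° = 37.51 m/s.
Time to reach the wall: t = 86.3 / 53.57 = 1.611 s.
Height at that point: y = 37.51×1.611 − 4.900×1.611² = 47.71 m.
That is 47.71 − 15.1 = 32.6 m above the top of the wall, so the projectile clears it.

Yes — it clears the wall by 32.6 m.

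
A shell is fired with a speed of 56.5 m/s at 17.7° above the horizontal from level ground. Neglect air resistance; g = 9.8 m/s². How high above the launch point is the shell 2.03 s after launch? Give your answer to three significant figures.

v_y0 = 56.5 sin 17.7° = 17.18 m/s.
y(t) = v_y0 t − ½ g t² = 17.18×2.03 − 4.900×2.03² = 14.7 m.

14.7 m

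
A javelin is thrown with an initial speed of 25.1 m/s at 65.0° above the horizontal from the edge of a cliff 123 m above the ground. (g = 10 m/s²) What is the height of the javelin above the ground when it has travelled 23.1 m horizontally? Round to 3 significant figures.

v_x = 25.1 cos 65.0° = 10.61 m/s, v_y0 = 25.1 sin 65.0° = 22.75 m/s.
Time to reach x = 23.1 m: t = x / v_x = 23.1 / 10.61 = 2.177 s.
y = 123 + v_y0 t − ½ g t² = 123 + 22.75×2.177 − 5.000×2.177² = 149 m.

149 m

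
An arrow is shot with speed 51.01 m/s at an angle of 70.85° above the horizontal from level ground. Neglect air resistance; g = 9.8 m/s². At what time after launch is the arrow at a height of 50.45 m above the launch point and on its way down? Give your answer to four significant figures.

v_y0 = 51.01 sin 70.85° = 48.187 m/s.
Set y = v_y0 t − ½ g t² = 50.45: 4.900 t² − 48.187 t + 50.45 = 0.
t = [48.187 ± √(2322.0 − 988.82)] / 9.8 = (48.187 ± 36.513) / 9.8, giving t = 1.191 s or t = 8.643 s.
On the way down corresponds to the larger root: t = 8.643 s.

8.643 s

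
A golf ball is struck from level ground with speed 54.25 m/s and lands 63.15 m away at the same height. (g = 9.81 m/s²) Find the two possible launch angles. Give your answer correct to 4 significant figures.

6.076° and 83.92°

Level-ground range: R = v₀² sin(2θ)/g ⇒ sin 2θ = R g / v₀² = 63.15×9.81/54.25² = 0.2105.
2θ = arcsin(0.2105) = 12.152° or 180° − 12.152° = 167.848°.
So θ = 6.076° or θ = 83.92°.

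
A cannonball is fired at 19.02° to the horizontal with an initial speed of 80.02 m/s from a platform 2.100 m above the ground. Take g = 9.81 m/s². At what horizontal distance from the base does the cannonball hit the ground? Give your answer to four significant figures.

408.2 m

Components: v_x = 80.02 cos 19.02° = 75.651 m/s, v_y = 80.02 sin 19.02° = 26.078 m/s.
Vertical: 0 = 2.100 + 26.078 t − ½(9.81) t² ⇒ 4.905 t² − 26.078 t − 2.100 = 0.
t = [26.078 + √(680.06 + 41.202)] / 9.810 = 5.3960 s.
Horizontal: R = v_x · t = 75.651 × 5.3960 = 408.2 m.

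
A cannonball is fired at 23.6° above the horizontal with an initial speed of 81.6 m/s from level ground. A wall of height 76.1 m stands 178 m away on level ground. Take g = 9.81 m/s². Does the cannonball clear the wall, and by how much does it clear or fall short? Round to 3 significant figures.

No — it falls 26.1 m short of clearing the wall.

v_x = 81.6 cos 23.6° = 74.78 m/s; v_y0 = 81.6 sin 23.6° = 32.67 m/s.
Time to reach the wall: t = 178 / 74.78 = 2.380 s.
Height at that point: y = 32.67×2.380 − 4.905×2.380² = 49.97 m.
That is 76.1 − 49.97 = 26.1 m below the top of the wall, so the cannonball does not clear it.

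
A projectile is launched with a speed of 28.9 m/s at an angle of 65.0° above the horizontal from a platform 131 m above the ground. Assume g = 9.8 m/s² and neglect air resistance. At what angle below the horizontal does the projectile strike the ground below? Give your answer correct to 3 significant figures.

77.9°

v_x = 28.9 cos 65.0° = 12.21 m/s.
At impact |v_y| = √(v_y0² + 2 g h) = √(26.19² + 2×9.8×131) = 57.04 m/s.
Angle below horizontal = arctan(|v_y| / v_x) = arctan(57.04 / 12.21) = 77.9°.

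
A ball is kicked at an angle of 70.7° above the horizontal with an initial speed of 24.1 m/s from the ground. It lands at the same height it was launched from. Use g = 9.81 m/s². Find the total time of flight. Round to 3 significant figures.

4.64 s

Vertical component: v_y = 24.1 sin 70.7° = 22.75 m/s.
For a projectile landing at launch height, time of flight is t = 2 v_y / g = 2 × 22.75 / 9.81 = 4.64 s.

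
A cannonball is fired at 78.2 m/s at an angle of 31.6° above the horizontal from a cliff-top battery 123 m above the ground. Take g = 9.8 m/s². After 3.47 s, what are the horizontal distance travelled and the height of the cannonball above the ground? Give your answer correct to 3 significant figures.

x = 231 m, y = 206 m

v_x = 78.2 cos 31.6° = 66.61 m/s; v_y0 = 78.2 sin 31.6° = 40.98 m/s.
x = v_x t = 66.61 × 3.47 = 231 m.
y = 123 + v_y0 t − ½ g t² = 206 m.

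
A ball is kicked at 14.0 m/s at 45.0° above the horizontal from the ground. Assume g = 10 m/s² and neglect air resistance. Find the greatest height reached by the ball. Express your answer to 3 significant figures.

4.90 m

Vertical component of launch velocity: v_y = 14.0 sin 45.0° = 9.899 m/s.
At the highest point the vertical velocity is zero, so v_y² = 2 g h_max.
h_max = (9.899)² / (2 × 10) = 97.99 / 20.00 = 4.90 m.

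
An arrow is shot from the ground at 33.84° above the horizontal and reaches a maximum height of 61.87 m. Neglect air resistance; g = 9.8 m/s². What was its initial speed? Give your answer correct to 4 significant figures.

At maximum height v_y = 0, so (v₀ sin θ)² = 2 g H.
v₀ sin 33.84° = √(2 × 9.8 × 61.87) = 34.823 m/s.
v₀ = 34.823 / sin 33.84° = 34.823 / 0.5569 = 62.53 m/s.

62.53 m/s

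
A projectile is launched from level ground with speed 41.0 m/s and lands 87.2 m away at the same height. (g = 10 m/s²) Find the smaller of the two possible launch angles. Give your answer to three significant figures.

15.6°

Level-ground range: R = v₀² sin(2θ)/g ⇒ sin 2θ = R g / v₀² = 87.2×10/41.0² = 0.5187.
2θ = arcsin(0.5187) = 31.25° or 180° − 31.25° = 148.75°.
So θ = 15.6° or θ = 74.4°.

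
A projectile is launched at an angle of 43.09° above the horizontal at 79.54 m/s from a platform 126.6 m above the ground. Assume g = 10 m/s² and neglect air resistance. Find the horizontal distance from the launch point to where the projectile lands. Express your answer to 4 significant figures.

745.8 m

Components: v_x = 79.54 cos 43.09° = 58.087 m/s, v_y = 79.54 sin 43.09° = 54.337 m/s.
Vertical: 0 = 126.6 + 54.337 t − ½(10) t² ⇒ 5.000 t² − 54.337 t − 126.6 = 0.
t = [54.337 + √(2952.5 + 2532.0)] / 10.00 = 12.839 s.
Horizontal: R = v_x · t = 58.087 × 12.839 = 745.8 m.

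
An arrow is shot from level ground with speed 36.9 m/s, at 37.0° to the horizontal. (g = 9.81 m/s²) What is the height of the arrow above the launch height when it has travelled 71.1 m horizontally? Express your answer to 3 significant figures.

v_x = 36.9 cos 37.0° = 29.47 m/s, v_y0 = 36.9 sin 37.0° = 22.21 m/s.
Time to reach x = 71.1 m: t = x / v_x = 71.1 / 29.47 = 2.413 s.
y = v_y0 t − ½ g t² = 22.21×2.413 − 4.905×2.413² = 25.0 m.

25.0 m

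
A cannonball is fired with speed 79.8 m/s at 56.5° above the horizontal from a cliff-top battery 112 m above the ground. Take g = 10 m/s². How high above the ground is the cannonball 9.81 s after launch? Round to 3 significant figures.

284 m

v_y0 = 79.8 sin 56.5° = 66.54 m/s.
y(t) = 112 + v_y0 t − ½ g t² = 112 + 66.54×9.81 − ½×10×9.81² = 284 m.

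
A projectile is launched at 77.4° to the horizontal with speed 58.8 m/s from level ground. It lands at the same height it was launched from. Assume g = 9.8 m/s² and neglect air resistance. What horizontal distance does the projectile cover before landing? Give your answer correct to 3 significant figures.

Components: v_x = 58.8 cos 77.4° = 12.83 m/s, v_y = 58.8 sin 77.4° = 57.38 m/s.
Time of flight (same landing height): t = 2 v_y / g = 2 × 57.38 / 9.8 = 11.71 s.
Range: R = v_x · t = 12.83 × 11.71 = 150 m.

150 m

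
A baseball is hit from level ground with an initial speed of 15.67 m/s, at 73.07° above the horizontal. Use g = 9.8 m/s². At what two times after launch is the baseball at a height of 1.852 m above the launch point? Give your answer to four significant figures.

v_y0 = 15.67 sin 73.07° = 14.991 m/s.
Set y = v_y0 t − ½ g t² = 1.852: 4.900 t² − 14.991 t + 1.852 = 0.
t = [14.991 ± √(224.73 − 36.299)] / 9.8 = (14.991 ± 13.727) / 9.8, giving t = 0.1290 s or t = 2.930 s.
So the baseball is at 1.852 m at t = 0.1290 s (rising) and t = 2.930 s (falling).

0.1290 s and 2.930 s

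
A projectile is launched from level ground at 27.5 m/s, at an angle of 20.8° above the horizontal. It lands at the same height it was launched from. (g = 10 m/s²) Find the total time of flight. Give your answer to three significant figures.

1.95 s

Vertical component: v_y = 27.5 sin 20.8° = 9.765 m/s.
For a projectile landing at launch height, time of flight is t = 2 v_y / g = 2 × 9.765 / 10 = 1.95 s.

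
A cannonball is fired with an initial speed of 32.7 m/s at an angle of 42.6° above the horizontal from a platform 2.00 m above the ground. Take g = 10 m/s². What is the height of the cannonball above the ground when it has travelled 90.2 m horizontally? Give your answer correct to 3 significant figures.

v_x = 32.7 cos 42.6° = 24.07 m/s, v_y0 = 32.7 sin 42.6° = 22.13 m/s.
Time to reach x = 90.2 m: t = x / v_x = 90.2 / 24.07 = 3.747 s.
y = 2.00 + v_y0 t − ½ g t² = 2.00 + 22.13×3.747 − 5.000×3.747² = 14.7 m.

14.7 m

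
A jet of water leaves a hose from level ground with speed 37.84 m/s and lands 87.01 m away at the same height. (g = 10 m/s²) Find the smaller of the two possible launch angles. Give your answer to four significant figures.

Level-ground range: R = v₀² sin(2θ)/g ⇒ sin 2θ = R g / v₀² = 87.01×10/37.84² = 0.6077.
2θ = arcsin(0.6077) = 37.423° or 180° − 37.423° = 142.577°.
So θ = 18.71° or θ = 71.29°.

18.71°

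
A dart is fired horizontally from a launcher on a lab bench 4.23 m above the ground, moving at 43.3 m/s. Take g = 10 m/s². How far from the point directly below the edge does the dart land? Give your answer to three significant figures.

Initial vertical velocity is zero, so the fall time comes from h = ½ g t²: t = √(2 × 4.23 / 10) = 0.9198 s.
Horizontal motion is uniform at 43.3 m/s, so x = 43.3 × 0.9198 = 39.8 m.

39.8 m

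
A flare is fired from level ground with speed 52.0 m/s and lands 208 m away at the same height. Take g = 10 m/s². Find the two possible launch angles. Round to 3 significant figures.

Level-ground range: R = v₀² sin(2θ)/g ⇒ sin 2θ = R g / v₀² = 208×10/52.0² = 0.7692.
2θ = arcsin(0.7692) = 50.28° or 180° − 50.28° = 129.72°.
So θ = 25.1° or θ = 64.9°.

25.1° and 64.9°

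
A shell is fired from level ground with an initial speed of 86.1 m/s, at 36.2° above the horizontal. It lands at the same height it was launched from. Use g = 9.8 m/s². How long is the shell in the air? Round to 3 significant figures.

10.4 s

Vertical component: v_y = 86.1 sin 36.2° = 50.85 m/s.
For a projectile landing at launch height, time of flight is t = 2 v_y / g = 2 × 50.85 / 9.8 = 10.4 s.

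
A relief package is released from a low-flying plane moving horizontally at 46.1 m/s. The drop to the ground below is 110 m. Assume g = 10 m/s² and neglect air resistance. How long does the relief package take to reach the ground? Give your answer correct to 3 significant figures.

The horizontal speed doesn't affect the fall. With v_y0 = 0, h = ½ g t².
t = √(2 × 110 / 10) = √22.00 = 4.69 s.

4.69 s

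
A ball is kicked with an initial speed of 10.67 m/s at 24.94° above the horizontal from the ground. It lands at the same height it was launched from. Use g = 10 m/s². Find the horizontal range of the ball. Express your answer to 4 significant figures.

Components: v_x = 10.67 cos 24.94° = 9.6750 m/s, v_y = 10.67 sin 24.94° = 4.4992 m/s.
Time of flight (same landing height): t = 2 v_y / g = 2 × 4.4992 / 10 = 0.89984 s.
Range: R = v_x · t = 9.6750 × 0.89984 = 8.706 m.

8.706 m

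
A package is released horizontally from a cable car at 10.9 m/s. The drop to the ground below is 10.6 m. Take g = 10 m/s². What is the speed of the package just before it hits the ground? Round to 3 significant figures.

Fall time: t = √(2 × 10.6 / 10) = 1.456 s.
At impact: v_x = 10.9 m/s (unchanged), v_y = g t = 10 × 1.456 = 14.56 m/s.
Speed = √(v_x² + v_y²) = √(118.8 + 212.0) = 18.2 m/s.

18.2 m/s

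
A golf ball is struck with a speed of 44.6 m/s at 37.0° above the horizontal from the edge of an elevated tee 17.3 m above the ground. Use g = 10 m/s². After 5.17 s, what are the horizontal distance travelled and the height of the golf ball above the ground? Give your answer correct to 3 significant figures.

v_x = 44.6 cos 37.0° = 35.62 m/s; v_y0 = 44.6 sin 37.0° = 26.84 m/s.
x = v_x t = 35.62 × 5.17 = 184 m.
y = 17.3 + v_y0 t − ½ g t² = 22.4 m.

x = 184 m, y = 22.4 m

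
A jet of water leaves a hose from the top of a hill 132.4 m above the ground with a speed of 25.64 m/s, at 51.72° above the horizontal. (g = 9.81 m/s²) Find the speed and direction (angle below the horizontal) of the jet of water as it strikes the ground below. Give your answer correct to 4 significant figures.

57.05 m/s at 73.83° below the horizontal

v_x = 25.64 cos 51.72° = 15.884 m/s (constant).
|v_y| at impact = √((20.127)² + 2×9.81×132.4) = 54.798 m/s.
Speed = √(15.884² + 54.798²) = 57.05 m/s; angle = arctan(54.798/15.884) = 73.83° below horizontal.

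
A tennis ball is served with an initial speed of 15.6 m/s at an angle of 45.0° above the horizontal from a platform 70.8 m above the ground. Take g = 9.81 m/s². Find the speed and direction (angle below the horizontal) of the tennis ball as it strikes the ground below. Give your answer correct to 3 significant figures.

v_x = 15.6 cos 45.0° = 11.03 m/s (constant).
|v_y| at impact = √((11.03)² + 2×9.81×70.8) = 38.87 m/s.
Speed = √(11.03² + 38.87²) = 40.4 m/s; angle = arctan(38.87/11.03) = 74.2° below horizontal.

40.4 m/s at 74.2° below the horizontal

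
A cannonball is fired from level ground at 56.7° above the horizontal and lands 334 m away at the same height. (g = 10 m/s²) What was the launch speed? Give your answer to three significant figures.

On level ground, R = v₀² sin(2θ) / g, so v₀ = √(R g / sin 2θ).
sin(2 × 56.7°) = 0.9178.
v₀ = √(334 × 10 / 0.9178) = √3639 = 60.3 m/s.

60.3 m/s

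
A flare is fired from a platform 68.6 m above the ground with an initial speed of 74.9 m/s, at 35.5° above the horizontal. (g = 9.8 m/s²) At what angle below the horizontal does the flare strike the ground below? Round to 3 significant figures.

43.0°

v_x = 74.9 cos 35.5° = 60.98 m/s.
At impact |v_y| = √(v_y0² + 2 g h) = √(43.49² + 2×9.8×68.6) = 56.89 m/s.
Angle below horizontal = arctan(|v_y| / v_x) = arctan(56.89 / 60.98) = 43.0°.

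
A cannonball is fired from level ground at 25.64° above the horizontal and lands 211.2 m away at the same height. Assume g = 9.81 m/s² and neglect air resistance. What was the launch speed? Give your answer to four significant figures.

51.53 m/s

On level ground, R = v₀² sin(2θ) / g, so v₀ = √(R g / sin 2θ).
sin(2 × 25.64°) = 0.7802.
v₀ = √(211.2 × 9.81 / 0.7802) = √2655.6 = 51.53 m/s.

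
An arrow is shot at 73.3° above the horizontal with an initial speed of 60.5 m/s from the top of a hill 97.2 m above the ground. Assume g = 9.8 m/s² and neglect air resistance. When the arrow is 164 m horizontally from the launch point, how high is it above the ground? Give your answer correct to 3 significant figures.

v_x = 60.5 cos 73.3° = 17.39 m/s, v_y0 = 60.5 sin 73.3° = 57.95 m/s.
Time to reach x = 164 m: t = x / v_x = 164 / 17.39 = 9.431 s.
y = 97.2 + v_y0 t − ½ g t² = 97.2 + 57.95×9.431 − 4.900×9.431² = 208 m.

208 m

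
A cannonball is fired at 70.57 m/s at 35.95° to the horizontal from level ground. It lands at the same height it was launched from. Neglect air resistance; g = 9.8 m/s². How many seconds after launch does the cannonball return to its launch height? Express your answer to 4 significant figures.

8.455 s

Vertical component: v_y = 70.57 sin 35.95° = 41.430 m/s.
For a projectile landing at launch height, time of flight is t = 2 v_y / g = 2 × 41.430 / 9.8 = 8.455 s.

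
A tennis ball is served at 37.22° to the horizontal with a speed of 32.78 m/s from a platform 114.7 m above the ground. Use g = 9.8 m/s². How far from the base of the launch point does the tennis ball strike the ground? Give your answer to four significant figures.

189.7 m

Components: v_x = 32.78 cos 37.22° = 26.103 m/s, v_y = 32.78 sin 37.22° = 19.828 m/s.
Vertical: 0 = 114.7 + 19.828 t − ½(9.8) t² ⇒ 4.900 t² − 19.828 t − 114.7 = 0.
t = [19.828 + √(393.15 + 2248.1)] / 9.800 = 7.2675 s.
Horizontal: R = v_x · t = 26.103 × 7.2675 = 189.7 m.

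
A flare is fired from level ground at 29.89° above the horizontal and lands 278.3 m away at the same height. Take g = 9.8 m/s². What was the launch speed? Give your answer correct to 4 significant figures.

56.18 m/s

On level ground, R = v₀² sin(2θ) / g, so v₀ = √(R g / sin 2θ).
sin(2 × 29.89°) = 0.8641.
v₀ = √(278.3 × 9.8 / 0.8641) = √3156.3 = 56.18 m/s.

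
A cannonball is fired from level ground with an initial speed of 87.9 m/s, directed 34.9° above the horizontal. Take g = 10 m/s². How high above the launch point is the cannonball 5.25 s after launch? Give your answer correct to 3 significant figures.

v_y0 = 87.9 sin 34.9° = 50.29 m/s.
y(t) = v_y0 t − ½ g t² = 50.29×5.25 − 5.000×5.25² = 126 m.

126 m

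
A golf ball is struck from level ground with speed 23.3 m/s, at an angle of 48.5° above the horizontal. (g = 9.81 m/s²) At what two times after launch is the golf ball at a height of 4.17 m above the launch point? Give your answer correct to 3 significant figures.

0.258 s and 3.30 s

v_y0 = 23.3 sin 48.5° = 17.45 m/s.
Set y = v_y0 t − ½ g t² = 4.17: 4.905 t² − 17.45 t + 4.17 = 0.
t = [17.45 ± √(304.5 − 81.82)] / 9.81 = (17.45 ± 14.92) / 9.81, giving t = 0.258 s or t = 3.30 s.
So the golf ball is at 4.17 m at t = 0.258 s (rising) and t = 3.30 s (falling).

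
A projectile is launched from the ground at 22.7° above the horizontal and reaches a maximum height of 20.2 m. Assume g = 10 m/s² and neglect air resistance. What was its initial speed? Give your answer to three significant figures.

At maximum height v_y = 0, so (v₀ sin θ)² = 2 g H.
v₀ sin 22.7° = √(2 × 10 × 20.2) = 20.10 m/s.
v₀ = 20.10 / sin 22.7° = 20.10 / 0.3859 = 52.1 m/s.

52.1 m/s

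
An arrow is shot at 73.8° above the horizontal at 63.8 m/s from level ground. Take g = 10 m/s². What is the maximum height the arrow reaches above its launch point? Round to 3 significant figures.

188 m

Vertical component of launch velocity: v_y = 63.8 sin 73.8° = 61.27 m/s.
At the highest point the vertical velocity is zero, so v_y² = 2 g h_max.
h_max = (61.27)² / (2 × 10) = 3754 / 20.00 = 188 m.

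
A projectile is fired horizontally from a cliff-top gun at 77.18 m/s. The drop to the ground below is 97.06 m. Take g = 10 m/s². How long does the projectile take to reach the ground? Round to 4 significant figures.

The horizontal speed doesn't affect the fall. With v_y0 = 0, h = ½ g t².
t = √(2 × 97.06 / 10) = √19.412 = 4.406 s.

4.406 s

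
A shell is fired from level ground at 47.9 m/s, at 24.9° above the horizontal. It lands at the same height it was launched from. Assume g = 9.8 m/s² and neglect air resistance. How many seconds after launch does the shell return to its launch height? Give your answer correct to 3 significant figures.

Vertical component: v_y = 47.9 sin 24.9° = 20.17 m/s.
For a projectile landing at launch height, time of flight is t = 2 v_y / g = 2 × 20.17 / 9.8 = 4.12 s.

4.12 s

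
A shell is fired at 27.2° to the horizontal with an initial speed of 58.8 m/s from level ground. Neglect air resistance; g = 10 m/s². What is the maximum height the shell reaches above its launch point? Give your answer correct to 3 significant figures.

36.1 m

Vertical component of launch velocity: v_y = 58.8 sin 27.2° = 26.88 m/s.
At the highest point the vertical velocity is zero, so v_y² = 2 g h_max.
h_max = (26.88)² / (2 × 10) = 722.5 / 20.00 = 36.1 m.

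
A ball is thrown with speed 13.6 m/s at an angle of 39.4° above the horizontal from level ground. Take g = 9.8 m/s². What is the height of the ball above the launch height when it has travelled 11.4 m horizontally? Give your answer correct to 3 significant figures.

3.60 m

v_x = 13.6 cos 39.4° = 10.51 m/s, v_y0 = 13.6 sin 39.4° = 8.632 m/s.
Time to reach x = 11.4 m: t = x / v_x = 11.4 / 10.51 = 1.085 s.
y = v_y0 t − ½ g t² = 8.632×1.085 − 4.900×1.085² = 3.60 m.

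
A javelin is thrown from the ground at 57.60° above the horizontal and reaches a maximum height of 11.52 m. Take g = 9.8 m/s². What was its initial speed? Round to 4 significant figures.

17.80 m/s

At maximum height v_y = 0, so (v₀ sin θ)² = 2 g H.
v₀ sin 57.60° = √(2 × 9.8 × 11.52) = 15.026 m/s.
v₀ = 15.026 / sin 57.60° = 15.026 / 0.8443 = 17.80 m/s.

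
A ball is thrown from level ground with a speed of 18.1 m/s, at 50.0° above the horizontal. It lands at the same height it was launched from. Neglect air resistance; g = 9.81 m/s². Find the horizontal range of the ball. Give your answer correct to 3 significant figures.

Components: v_x = 18.1 cos 50.0° = 11.63 m/s, v_y = 18.1 sin 50.0° = 13.87 m/s.
Time of flight (same landing height): t = 2 v_y / g = 2 × 13.87 / 9.81 = 2.828 s.
Range: R = v_x · t = 11.63 × 2.828 = 32.9 m.

32.9 m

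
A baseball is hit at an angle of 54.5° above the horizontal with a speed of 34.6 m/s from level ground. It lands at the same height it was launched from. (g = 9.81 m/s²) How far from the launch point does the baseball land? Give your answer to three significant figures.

For level ground, R = v₀² sin(2θ) / g.
sin(2 × 54.5°) = sin 109.0° = 0.9455.
R = (34.6)² × 0.9455 / 9.81 = 115 m.

115 m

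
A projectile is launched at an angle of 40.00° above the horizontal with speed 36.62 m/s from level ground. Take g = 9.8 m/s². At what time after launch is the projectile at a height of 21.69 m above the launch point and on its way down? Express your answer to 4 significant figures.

3.561 s

v_y0 = 36.62 sin 40.00° = 23.539 m/s.
Set y = v_y0 t − ½ g t² = 21.69: 4.900 t² − 23.539 t + 21.69 = 0.
t = [23.539 ± √(554.08 − 425.12)] / 9.8 = (23.539 ± 11.356) / 9.8, giving t = 1.243 s or t = 3.561 s.
On the way down corresponds to the larger root: t = 3.561 s.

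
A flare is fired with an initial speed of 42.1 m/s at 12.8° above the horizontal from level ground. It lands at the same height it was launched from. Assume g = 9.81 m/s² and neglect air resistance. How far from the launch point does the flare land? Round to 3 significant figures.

78.1 m

Components: v_x = 42.1 cos 12.8° = 41.05 m/s, v_y = 42.1 sin 12.8° = 9.327 m/s.
Time of flight (same landing height): t = 2 v_y / g = 2 × 9.327 / 9.81 = 1.902 s.
Range: R = v_x · t = 41.05 × 1.902 = 78.1 m.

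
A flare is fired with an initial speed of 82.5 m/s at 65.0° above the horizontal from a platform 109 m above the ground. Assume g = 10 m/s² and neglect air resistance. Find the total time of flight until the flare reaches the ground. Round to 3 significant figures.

Vertical component: v_y = 82.5 sin 65.0° = 74.77 m/s.
Taking up as positive with launch at y = 109 m, landing at y = 0: 0 = 109 + 74.77 t − ½(10) t².
Solving 5.000 t² − 74.77 t − 109 = 0 gives t = [74.77 + √(74.77² + 4·5.000·109)] / 10.00 = 16.3 s.

16.3 s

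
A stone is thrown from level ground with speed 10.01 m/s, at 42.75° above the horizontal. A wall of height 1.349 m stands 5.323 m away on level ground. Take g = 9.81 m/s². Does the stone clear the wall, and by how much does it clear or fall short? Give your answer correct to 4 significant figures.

Yes — it clears the wall by 0.9993 m.

v_x = 10.01 cos 42.75° = 7.3506 m/s; v_y0 = 10.01 sin 42.75° = 6.7948 m/s.
Time to reach the wall: t = 5.323 / 7.3506 = 0.72416 s.
Height at that point: y = 6.7948×0.72416 − 4.905×0.72416² = 2.3483 m.
That is 2.3483 − 1.349 = 0.9993 m above the top of the wall, so the stone clears it.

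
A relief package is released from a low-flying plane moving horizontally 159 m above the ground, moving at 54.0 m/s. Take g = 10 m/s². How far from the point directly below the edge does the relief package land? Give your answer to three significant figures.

305 m

Initial vertical velocity is zero, so the fall time comes from h = ½ g t²: t = √(2 × 159 / 10) = 5.639 s.
Horizontal motion is uniform at 54.0 m/s, so x = 54.0 × 5.639 = 305 m.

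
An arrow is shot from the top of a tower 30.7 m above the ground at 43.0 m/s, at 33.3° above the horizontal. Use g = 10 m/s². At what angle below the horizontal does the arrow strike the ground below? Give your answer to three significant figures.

43.6°

v_x = 43.0 cos 33.3° = 35.94 m/s.
At impact |v_y| = √(v_y0² + 2 g h) = √(23.61² + 2×10×30.7) = 34.23 m/s.
Angle below horizontal = arctan(|v_y| / v_x) = arctan(34.23 / 35.94) = 43.6°.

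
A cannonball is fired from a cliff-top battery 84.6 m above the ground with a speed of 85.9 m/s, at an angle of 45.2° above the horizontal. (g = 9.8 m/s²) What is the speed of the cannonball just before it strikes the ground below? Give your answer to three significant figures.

v_x = 85.9 cos 45.2° = 60.53 m/s is unchanged throughout.
For the vertical component, v_y² = v_y0² + 2 g h = (60.95)² + 2×9.8×84.6 = 5373, so |v_y| = 73.30 m/s.
Impact speed = √(v_x² + v_y²) = √(3664 + 5373) = 95.1 m/s.

95.1 m/s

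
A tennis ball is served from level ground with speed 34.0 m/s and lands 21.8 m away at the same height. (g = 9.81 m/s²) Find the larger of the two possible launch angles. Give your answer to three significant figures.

84.7°

Level-ground range: R = v₀² sin(2θ)/g ⇒ sin 2θ = R g / v₀² = 21.8×9.81/34.0² = 0.1850.
2θ = arcsin(0.1850) = 10.66° or 180° − 10.66° = 169.34°.
So θ = 5.33° or θ = 84.7°.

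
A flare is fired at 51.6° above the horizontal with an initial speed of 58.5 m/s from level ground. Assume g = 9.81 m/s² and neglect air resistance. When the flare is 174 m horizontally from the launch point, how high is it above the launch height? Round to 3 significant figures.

v_x = 58.5 cos 51.6° = 36.34 m/s, v_y0 = 58.5 sin 51.6° = 45.85 m/s.
Time to reach x = 174 m: t = x / v_x = 174 / 36.34 = 4.788 s.
y = v_y0 t − ½ g t² = 45.85×4.788 − 4.905×4.788² = 107 m.

107 m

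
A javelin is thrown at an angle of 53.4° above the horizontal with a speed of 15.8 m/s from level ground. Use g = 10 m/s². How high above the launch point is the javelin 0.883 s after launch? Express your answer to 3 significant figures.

v_y0 = 15.8 sin 53.4° = 12.68 m/s.
y(t) = v_y0 t − ½ g t² = 12.68×0.883 − 5.000×0.883² = 7.30 m.

7.30 m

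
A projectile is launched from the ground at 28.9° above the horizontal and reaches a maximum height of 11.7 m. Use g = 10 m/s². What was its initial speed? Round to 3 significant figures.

31.7 m/s

At maximum height v_y = 0, so (v₀ sin θ)² = 2 g H.
v₀ sin 28.9° = √(2 × 10 × 11.7) = 15.30 m/s.
v₀ = 15.30 / sin 28.9° = 15.30 / 0.4833 = 31.7 m/s.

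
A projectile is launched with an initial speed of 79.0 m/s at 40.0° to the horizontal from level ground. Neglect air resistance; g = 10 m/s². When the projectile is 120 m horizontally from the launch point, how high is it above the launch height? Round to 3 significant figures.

81.0 m

v_x = 79.0 cos 40.0° = 60.52 m/s, v_y0 = 79.0 sin 40.0° = 50.78 m/s.
Time to reach x = 120 m: t = x / v_x = 120 / 60.52 = 1.983 s.
y = v_y0 t − ½ g t² = 50.78×1.983 − 5.000×1.983² = 81.0 m.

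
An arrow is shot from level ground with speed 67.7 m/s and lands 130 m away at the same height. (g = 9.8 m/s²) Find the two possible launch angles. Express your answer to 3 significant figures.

Level-ground range: R = v₀² sin(2θ)/g ⇒ sin 2θ = R g / v₀² = 130×9.8/67.7² = 0.2780.
2θ = arcsin(0.2780) = 16.14° or 180° − 16.14° = 163.86°.
So θ = 8.07° or θ = 81.9°.

8.07° and 81.9°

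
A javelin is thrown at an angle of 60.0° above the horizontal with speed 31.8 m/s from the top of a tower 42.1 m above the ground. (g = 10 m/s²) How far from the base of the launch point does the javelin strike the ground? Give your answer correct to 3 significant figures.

Components: v_x = 31.8 cos 60.0° = 15.90 m/s, v_y = 31.8 sin 60.0° = 27.54 m/s.
Vertical: 0 = 42.1 + 27.54 t − ½(10) t² ⇒ 5.000 t² − 27.54 t − 42.1 = 0.
t = [27.54 + √(758.5 + 842.0)] / 10.00 = 6.755 s.
Horizontal: R = v_x · t = 15.90 × 6.755 = 107 m.

107 m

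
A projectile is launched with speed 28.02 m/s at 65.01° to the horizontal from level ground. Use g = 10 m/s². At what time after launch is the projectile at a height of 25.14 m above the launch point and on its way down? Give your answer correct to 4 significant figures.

3.732 s

v_y0 = 28.02 sin 65.01° = 25.397 m/s.
Set y = v_y0 t − ½ g t² = 25.14: 5.000 t² − 25.397 t + 25.14 = 0.
t = [25.397 ± √(645.01 − 502.80)] / 10 = (25.397 ± 11.925) / 10, giving t = 1.347 s or t = 3.732 s.
On the way down corresponds to the larger root: t = 3.732 s.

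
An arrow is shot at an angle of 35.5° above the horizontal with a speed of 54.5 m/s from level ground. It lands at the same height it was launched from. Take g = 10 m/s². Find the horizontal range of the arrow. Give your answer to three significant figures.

281 m

For level ground, R = v₀² sin(2θ) / g.
sin(2 × 35.5°) = sin 71.00° = 0.9455.
R = (54.5)² × 0.9455 / 10 = 281 m.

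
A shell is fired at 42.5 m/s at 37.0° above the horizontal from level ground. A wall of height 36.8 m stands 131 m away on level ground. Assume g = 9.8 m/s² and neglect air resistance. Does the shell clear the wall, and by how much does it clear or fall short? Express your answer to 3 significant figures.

v_x = 42.5 cos 37.0° = 33.94 m/s; v_y0 = 42.5 sin 37.0° = 25.58 m/s.
Time to reach the wall: t = 131 / 33.94 = 3.860 s.
Height at that point: y = 25.58×3.860 − 4.900×3.860² = 25.73 m.
That is 36.8 − 25.73 = 11.1 m below the top of the wall, so the shell does not clear it.

No — it falls 11.1 m short of clearing the wall.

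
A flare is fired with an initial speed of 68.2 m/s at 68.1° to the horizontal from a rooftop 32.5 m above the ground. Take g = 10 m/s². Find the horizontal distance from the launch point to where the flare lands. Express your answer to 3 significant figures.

Components: v_x = 68.2 cos 68.1° = 25.44 m/s, v_y = 68.2 sin 68.1° = 63.28 m/s.
Vertical: 0 = 32.5 + 63.28 t − ½(10) t² ⇒ 5.000 t² − 63.28 t − 32.5 = 0.
t = [63.28 + √(4004 + 650.0)] / 10.00 = 13.15 s.
Horizontal: R = v_x · t = 25.44 × 13.15 = 335 m.

335 m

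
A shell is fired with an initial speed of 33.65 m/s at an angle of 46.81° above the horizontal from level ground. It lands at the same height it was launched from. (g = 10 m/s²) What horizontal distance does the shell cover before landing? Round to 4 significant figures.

Components: v_x = 33.65 cos 46.81° = 23.031 m/s, v_y = 33.65 sin 46.81° = 24.534 m/s.
Time of flight (same landing height): t = 2 v_y / g = 2 × 24.534 / 10 = 4.9068 s.
Range: R = v_x · t = 23.031 × 4.9068 = 113.0 m.

113.0 m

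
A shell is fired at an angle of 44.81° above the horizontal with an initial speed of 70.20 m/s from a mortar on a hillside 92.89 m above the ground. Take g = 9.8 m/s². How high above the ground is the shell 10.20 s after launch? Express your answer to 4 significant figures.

87.73 m

v_y0 = 70.20 sin 44.81° = 49.474 m/s.
y(t) = 92.89 + v_y0 t − ½ g t² = 92.89 + 49.474×10.20 − ½×9.8×10.20² = 87.73 m.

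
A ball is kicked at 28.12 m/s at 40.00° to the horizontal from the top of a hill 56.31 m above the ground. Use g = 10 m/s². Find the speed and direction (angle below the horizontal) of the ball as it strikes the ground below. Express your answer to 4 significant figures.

v_x = 28.12 cos 40.00° = 21.541 m/s (constant).
|v_y| at impact = √((18.075)² + 2×10×56.31) = 38.117 m/s.
Speed = √(21.541² + 38.117²) = 43.78 m/s; angle = arctan(38.117/21.541) = 60.53° below horizontal.

43.78 m/s at 60.53° below the horizontal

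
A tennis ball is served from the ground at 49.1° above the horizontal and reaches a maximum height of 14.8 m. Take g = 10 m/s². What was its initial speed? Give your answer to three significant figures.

22.8 m/s

At maximum height v_y = 0, so (v₀ sin θ)² = 2 g H.
v₀ sin 49.1° = √(2 × 10 × 14.8) = 17.20 m/s.
v₀ = 17.20 / sin 49.1° = 17.20 / 0.7559 = 22.8 m/s.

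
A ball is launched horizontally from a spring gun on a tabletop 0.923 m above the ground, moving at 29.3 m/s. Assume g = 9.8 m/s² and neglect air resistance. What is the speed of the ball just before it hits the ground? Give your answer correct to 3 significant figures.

Fall time: t = √(2 × 0.923 / 9.8) = 0.4340 s.
At impact: v_x = 29.3 m/s (unchanged), v_y = g t = 9.8 × 0.4340 = 4.253 m/s.
Speed = √(v_x² + v_y²) = √(858.5 + 18.09) = 29.6 m/s.

29.6 m/s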